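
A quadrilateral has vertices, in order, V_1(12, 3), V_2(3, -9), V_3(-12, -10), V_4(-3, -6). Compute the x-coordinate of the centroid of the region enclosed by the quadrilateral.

1.28

Apply the shoelace (surveyor's) formula. First the cross-terms c_i = x_i·y_{i+1} − x_{i+1}·y_i:
  -117, -138, 42, 63  ⇒  2A = -150, A = -75.
Then Σ (x_i + x_{i+1})·c_i = -576, so x̄ = -576 / (6·(-75)) = 1.28.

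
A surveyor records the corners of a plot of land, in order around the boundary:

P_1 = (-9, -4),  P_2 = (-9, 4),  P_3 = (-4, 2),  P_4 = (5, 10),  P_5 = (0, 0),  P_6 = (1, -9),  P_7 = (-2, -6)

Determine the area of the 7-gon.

97

Apply Gauss's area formula: 2A = Σ (x_i·y_{i+1} − x_{i+1}·y_i), indices taken mod 7.
Σ = (-72) + (-2) + (-50) + (0) + (0) + (-24) + (-46) = -194
Area = |Σ|/2 = 97.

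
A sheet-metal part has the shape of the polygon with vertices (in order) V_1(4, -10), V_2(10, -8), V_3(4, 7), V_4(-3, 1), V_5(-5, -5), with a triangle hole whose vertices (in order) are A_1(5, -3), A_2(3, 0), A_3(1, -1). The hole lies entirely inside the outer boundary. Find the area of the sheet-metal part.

138.5

Outer boundary:
Σ = (68) + (102) + (25) + (20) + (70) = 285
Area = |Σ|/2 = 142.5.
Hole:
Σ = (9) + (-3) + (2) = 8
Area = |Σ|/2 = 4.
Net area = 142.5 − 4 = 138.5.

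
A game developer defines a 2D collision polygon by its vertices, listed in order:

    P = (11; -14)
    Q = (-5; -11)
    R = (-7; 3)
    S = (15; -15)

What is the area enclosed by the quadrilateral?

Apply the surveyor's formula: 2A = Σ (x_i·y_{i+1} − x_{i+1}·y_i), indices taken mod 4.
P→Q: (11)(-11) − (-5)(-14) = -191
Q→R: (-5)(3) − (-7)(-11) = -92
R→S: (-7)(-15) − (15)(3) = 60
S→P: (15)(-14) − (11)(-15) = -45
Σ = -268
Area = |Σ|/2 = 134.

134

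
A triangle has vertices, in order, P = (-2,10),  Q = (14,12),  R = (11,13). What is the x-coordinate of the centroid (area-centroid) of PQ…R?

23/3

Apply the surveyor's formula. First the cross-terms c_i = x_i·y_{i+1} − x_{i+1}·y_i:
  -164, 50, 136  ⇒  2A = 22, A = 11.
Then Σ (x_i + x_{i+1})·c_i = 506, so x̄ = 506 / (6·11) = 23/3.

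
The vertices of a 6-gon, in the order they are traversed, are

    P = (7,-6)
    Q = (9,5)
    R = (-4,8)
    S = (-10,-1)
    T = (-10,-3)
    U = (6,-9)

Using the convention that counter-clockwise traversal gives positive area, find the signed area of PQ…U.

210

Apply the shoelace (surveyor's) formula: 2A = Σ (x_i·y_{i+1} − x_{i+1}·y_i), indices taken mod 6.
Cross-terms: 89, 92, 84, 20, 108, 27  ⇒  Σ = 420
Signed area = Σ/2 = 210 (positive ⇒ counter-clockwise traversal).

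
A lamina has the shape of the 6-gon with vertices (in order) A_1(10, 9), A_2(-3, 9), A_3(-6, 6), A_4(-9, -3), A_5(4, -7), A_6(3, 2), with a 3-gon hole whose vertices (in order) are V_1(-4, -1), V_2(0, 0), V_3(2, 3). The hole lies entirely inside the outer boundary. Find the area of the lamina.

Outer boundary:
Σ = (117) + (36) + (72) + (75) + (29) + (7) = 336
Area = |Σ|/2 = 168.
Hole:
Apply the shoelace (surveyor's) formula: 2A = Σ (x_i·y_{i+1} − x_{i+1}·y_i), indices taken mod 3.
Σ = (0) + (0) + (10) = 10
Area = |Σ|/2 = 5.
Net area = 168 − 5 = 163.

163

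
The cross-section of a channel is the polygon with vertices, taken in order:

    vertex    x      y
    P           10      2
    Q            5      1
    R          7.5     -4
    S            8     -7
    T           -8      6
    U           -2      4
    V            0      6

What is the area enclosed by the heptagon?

74

Σ = (0) + (-27.5) + (-20.5) + (-8) + (-20) + (-12) + (-60) = -148
Area = |Σ|/2 = 74.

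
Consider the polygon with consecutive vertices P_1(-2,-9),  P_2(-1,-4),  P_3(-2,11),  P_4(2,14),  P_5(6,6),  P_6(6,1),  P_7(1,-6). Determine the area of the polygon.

Apply the shoelace formula: 2A = Σ (x_i·y_{i+1} − x_{i+1}·y_i), indices taken mod 7.
Cross-terms: -1, -19, -50, -72, -30, -37, -21  ⇒  Σ = -230
Area = |Σ|/2 = 115.

115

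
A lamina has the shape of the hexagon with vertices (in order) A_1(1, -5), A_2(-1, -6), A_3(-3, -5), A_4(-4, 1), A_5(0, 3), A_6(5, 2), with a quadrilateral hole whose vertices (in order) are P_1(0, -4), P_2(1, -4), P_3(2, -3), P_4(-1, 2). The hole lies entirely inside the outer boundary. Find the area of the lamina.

43.5

Outer boundary:
Cross-terms: -11, -13, -23, -12, -15, -27  ⇒  Σ = -101
Area = |Σ|/2 = 50.5.
Hole:
Apply the surveyor's formula: 2A = Σ (x_i·y_{i+1} − x_{i+1}·y_i), indices taken mod 4.
P_1→P_2: (0)(-4) − (1)(-4) = 4
P_2→P_3: (1)(-3) − (2)(-4) = 5
P_3→P_4: (2)(2) − (-1)(-3) = 1
P_4→P_1: (-1)(-4) − (0)(2) = 4
Σ = 14
Area = |Σ|/2 = 7.
Net area = 50.5 − 7 = 43.5.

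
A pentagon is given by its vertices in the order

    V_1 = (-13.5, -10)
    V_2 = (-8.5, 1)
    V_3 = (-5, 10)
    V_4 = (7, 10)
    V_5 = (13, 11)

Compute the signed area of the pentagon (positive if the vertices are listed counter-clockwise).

-166.5

Apply Gauss's area formula: 2A = Σ (x_i·y_{i+1} − x_{i+1}·y_i), indices taken mod 5.
Cross-terms: -98.5, -80, -120, -53, 18.5  ⇒  Σ = -333
Signed area = Σ/2 = -166.5 (negative ⇒ clockwise traversal).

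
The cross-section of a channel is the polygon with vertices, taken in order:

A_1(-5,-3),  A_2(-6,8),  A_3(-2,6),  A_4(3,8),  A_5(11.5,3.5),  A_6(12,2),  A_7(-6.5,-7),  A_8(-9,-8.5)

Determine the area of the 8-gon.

Apply Gauss's area formula: 2A = Σ (x_i·y_{i+1} − x_{i+1}·y_i), indices taken mod 8.
Σ = (-58) + (-20) + (-34) + (-81.5) + (-19) + (-71) + (-7.75) + (-15.5) = -306.75
Area = |Σ|/2 = 153.375.

153.375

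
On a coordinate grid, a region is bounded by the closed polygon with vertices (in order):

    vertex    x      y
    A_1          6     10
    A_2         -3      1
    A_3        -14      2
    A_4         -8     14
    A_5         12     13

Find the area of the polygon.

Apply the surveyor's formula: 2A = Σ (x_i·y_{i+1} − x_{i+1}·y_i), indices taken mod 5.
Cross-terms: 36, 8, -180, -272, 42  ⇒  Σ = -366
Area = |Σ|/2 = 183.

183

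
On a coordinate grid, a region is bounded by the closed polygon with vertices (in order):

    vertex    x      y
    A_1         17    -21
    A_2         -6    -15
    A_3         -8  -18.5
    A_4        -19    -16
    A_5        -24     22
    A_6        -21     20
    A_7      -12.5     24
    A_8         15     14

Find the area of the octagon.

1387.75

A_1→A_2: (17)(-15) − (-6)(-21) = -381
A_2→A_3: (-6)(-18.5) − (-8)(-15) = -9
A_3→A_4: (-8)(-16) − (-19)(-18.5) = -223.5
A_4→A_5: (-19)(22) − (-24)(-16) = -802
A_5→A_6: (-24)(20) − (-21)(22) = -18
A_6→A_7: (-21)(24) − (-12.5)(20) = -254
A_7→A_8: (-12.5)(14) − (15)(24) = -535
A_8→A_1: (15)(-21) − (17)(14) = -553
Σ = -2775.5
Area = |Σ|/2 = 1387.75.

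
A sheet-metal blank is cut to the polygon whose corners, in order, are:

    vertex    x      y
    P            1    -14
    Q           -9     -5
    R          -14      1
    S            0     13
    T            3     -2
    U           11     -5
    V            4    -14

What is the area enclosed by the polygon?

300

Apply the surveyor's formula: 2A = Σ (x_i·y_{i+1} − x_{i+1}·y_i), indices taken mod 7.
Cross-terms: -131, -79, -182, -39, 7, -134, -42  ⇒  Σ = -600
Area = |Σ|/2 = 300.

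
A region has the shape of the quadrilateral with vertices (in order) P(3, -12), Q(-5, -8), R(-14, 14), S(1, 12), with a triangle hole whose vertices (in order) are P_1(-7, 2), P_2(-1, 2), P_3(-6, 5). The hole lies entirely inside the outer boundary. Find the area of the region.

Outer boundary:
Σ = (-84) + (-182) + (-182) + (-48) = -496
Area = |Σ|/2 = 248.
Hole:
Apply the shoelace (surveyor's) formula: 2A = Σ (x_i·y_{i+1} − x_{i+1}·y_i), indices taken mod 3.
P_1→P_2: (-7)(2) − (-1)(2) = -12
P_2→P_3: (-1)(5) − (-6)(2) = 7
P_3→P_1: (-6)(2) − (-7)(5) = 23
Σ = 18
Area = |Σ|/2 = 9.
Net area = 248 − 9 = 239.

239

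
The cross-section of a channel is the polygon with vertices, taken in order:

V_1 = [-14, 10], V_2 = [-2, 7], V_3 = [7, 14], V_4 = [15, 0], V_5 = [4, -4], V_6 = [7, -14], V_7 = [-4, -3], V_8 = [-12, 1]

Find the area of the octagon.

338

Apply the shoelace (surveyor's) formula: 2A = Σ (x_i·y_{i+1} − x_{i+1}·y_i), indices taken mod 8.
V_1→V_2: (-14)(7) − (-2)(10) = -78
V_2→V_3: (-2)(14) − (7)(7) = -77
V_3→V_4: (7)(0) − (15)(14) = -210
V_4→V_5: (15)(-4) − (4)(0) = -60
V_5→V_6: (4)(-14) − (7)(-4) = -28
V_6→V_7: (7)(-3) − (-4)(-14) = -77
V_7→V_8: (-4)(1) − (-12)(-3) = -40
V_8→V_1: (-12)(10) − (-14)(1) = -106
Σ = -676
Area = |Σ|/2 = 338.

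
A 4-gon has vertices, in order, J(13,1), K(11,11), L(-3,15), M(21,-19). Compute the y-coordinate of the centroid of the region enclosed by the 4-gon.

49/17

Apply the shoelace (surveyor's) formula. First the cross-terms c_i = x_i·y_{i+1} − x_{i+1}·y_i:
  132, 198, -258, 268  ⇒  2A = 340, A = 170.
Then Σ (y_i + y_{i+1})·c_i = 2940, so ȳ = 2940 / (6·170) = 49/17.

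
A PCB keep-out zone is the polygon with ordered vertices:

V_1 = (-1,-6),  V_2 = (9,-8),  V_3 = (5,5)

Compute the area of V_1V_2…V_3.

Apply the shoelace (surveyor's) formula: 2A = Σ (x_i·y_{i+1} − x_{i+1}·y_i), indices taken mod 3.
Σ = (62) + (85) + (-25) = 122
Area = |Σ|/2 = 61.

61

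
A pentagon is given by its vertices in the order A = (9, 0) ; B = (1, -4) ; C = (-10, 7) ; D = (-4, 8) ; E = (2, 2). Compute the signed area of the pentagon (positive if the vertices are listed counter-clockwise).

-81.5

Apply the shoelace (surveyor's) formula: 2A = Σ (x_i·y_{i+1} − x_{i+1}·y_i), indices taken mod 5.
Cross-terms: -36, -33, -52, -24, -18  ⇒  Σ = -163
Signed area = Σ/2 = -81.5 (negative ⇒ clockwise traversal).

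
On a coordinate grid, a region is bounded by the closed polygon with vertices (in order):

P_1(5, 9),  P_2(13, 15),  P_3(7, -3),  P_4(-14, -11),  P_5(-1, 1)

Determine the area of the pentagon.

Apply the shoelace formula: 2A = Σ (x_i·y_{i+1} − x_{i+1}·y_i), indices taken mod 5.
Σ = (-42) + (-144) + (-119) + (-25) + (-14) = -344
Area = |Σ|/2 = 172.

172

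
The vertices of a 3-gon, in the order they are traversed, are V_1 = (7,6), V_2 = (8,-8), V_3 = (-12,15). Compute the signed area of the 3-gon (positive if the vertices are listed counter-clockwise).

V_1→V_2: (7)(-8) − (8)(6) = -104
V_2→V_3: (8)(15) − (-12)(-8) = 24
V_3→V_1: (-12)(6) − (7)(15) = -177
Σ = -257
Signed area = Σ/2 = -128.5 (negative ⇒ clockwise traversal).

-128.5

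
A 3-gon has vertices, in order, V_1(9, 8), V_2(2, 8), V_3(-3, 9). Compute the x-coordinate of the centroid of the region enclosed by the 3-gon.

8/3

Apply Gauss's area formula. First the cross-terms c_i = x_i·y_{i+1} − x_{i+1}·y_i:
  56, 42, -105  ⇒  2A = -7, A = -3.5.
Then Σ (x_i + x_{i+1})·c_i = -56, so x̄ = -56 / (6·(-3.5)) = 8/3.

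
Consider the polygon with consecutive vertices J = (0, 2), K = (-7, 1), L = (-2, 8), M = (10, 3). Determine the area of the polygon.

Apply the shoelace formula: 2A = Σ (x_i·y_{i+1} − x_{i+1}·y_i), indices taken mod 4.
Σ = (14) + (-54) + (-86) + (20) = -106
Area = |Σ|/2 = 53.

53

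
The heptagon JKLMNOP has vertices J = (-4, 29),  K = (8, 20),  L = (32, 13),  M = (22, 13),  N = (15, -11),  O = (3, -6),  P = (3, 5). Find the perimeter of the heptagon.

124

|JK| = √((12)² + (-9)²) = √225 = 15
|KL| = √((24)² + (-7)²) = √625 = 25
|LM| = √((-10)² + (0)²) = √100 = 10
|MN| = √((-7)² + (-24)²) = √625 = 25
|NO| = √((-12)² + (5)²) = √169 = 13
|OP| = √((0)² + (11)²) = √121 = 11
|PJ| = √((-7)² + (24)²) = √625 = 25
Perimeter = 15 + 25 + 10 + 25 + 13 + 11 + 25 = 124.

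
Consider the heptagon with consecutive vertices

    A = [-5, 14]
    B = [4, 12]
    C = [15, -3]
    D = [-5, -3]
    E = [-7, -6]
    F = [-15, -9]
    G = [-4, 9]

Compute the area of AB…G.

284

Apply the surveyor's formula: 2A = Σ (x_i·y_{i+1} − x_{i+1}·y_i), indices taken mod 7.
Σ = (-116) + (-192) + (-60) + (9) + (-27) + (-171) + (-11) = -568
Area = |Σ|/2 = 284.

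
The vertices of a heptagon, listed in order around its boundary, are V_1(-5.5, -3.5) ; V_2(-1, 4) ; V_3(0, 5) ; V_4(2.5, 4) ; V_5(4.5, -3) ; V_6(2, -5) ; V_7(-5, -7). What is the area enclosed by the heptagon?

Σ = (-25.5) + (-5) + (-12.5) + (-25.5) + (-16.5) + (-39) + (-21) = -145
Area = |Σ|/2 = 72.5.

72.5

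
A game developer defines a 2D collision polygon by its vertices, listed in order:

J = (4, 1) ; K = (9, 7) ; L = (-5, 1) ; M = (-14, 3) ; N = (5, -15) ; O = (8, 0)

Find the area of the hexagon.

Apply the shoelace (surveyor's) formula: 2A = Σ (x_i·y_{i+1} − x_{i+1}·y_i), indices taken mod 6.
Cross-terms: 19, 44, -1, 195, 120, 8  ⇒  Σ = 385
Area = |Σ|/2 = 192.5.

192.5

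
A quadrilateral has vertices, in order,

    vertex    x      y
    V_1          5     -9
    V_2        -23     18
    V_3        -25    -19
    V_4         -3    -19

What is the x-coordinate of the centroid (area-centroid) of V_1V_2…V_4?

Apply the shoelace formula. First the cross-terms c_i = x_i·y_{i+1} − x_{i+1}·y_i:
  -117, 887, 418, 122  ⇒  2A = 1310, A = 655.
Then Σ (x_i + x_{i+1})·c_i = -51930, so x̄ = -51930 / (6·655) = -1731/131.

-1731/131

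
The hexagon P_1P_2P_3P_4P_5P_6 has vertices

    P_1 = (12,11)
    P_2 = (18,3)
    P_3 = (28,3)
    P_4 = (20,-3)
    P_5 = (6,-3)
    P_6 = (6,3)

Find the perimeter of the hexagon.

60

|P_1P_2| = √((6)² + (-8)²) = √100 = 10
|P_2P_3| = √((10)² + (0)²) = √100 = 10
|P_3P_4| = √((-8)² + (-6)²) = √100 = 10
|P_4P_5| = √((-14)² + (0)²) = √196 = 14
|P_5P_6| = √((0)² + (6)²) = √36 = 6
|P_6P_1| = √((6)² + (8)²) = √100 = 10
Perimeter = 10 + 10 + 10 + 14 + 6 + 10 = 60.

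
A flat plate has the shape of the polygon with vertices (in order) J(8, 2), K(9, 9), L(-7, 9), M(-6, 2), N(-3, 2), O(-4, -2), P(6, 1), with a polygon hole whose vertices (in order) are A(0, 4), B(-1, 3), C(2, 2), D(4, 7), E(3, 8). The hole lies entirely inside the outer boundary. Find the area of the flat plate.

116.5

Outer boundary:
J→K: (8)(9) − (9)(2) = 54
K→L: (9)(9) − (-7)(9) = 144
L→M: (-7)(2) − (-6)(9) = 40
M→N: (-6)(2) − (-3)(2) = -6
N→O: (-3)(-2) − (-4)(2) = 14
O→P: (-4)(1) − (6)(-2) = 8
P→J: (6)(2) − (8)(1) = 4
Σ = 258
Area = |Σ|/2 = 129.
Hole:
Σ = (4) + (-8) + (6) + (11) + (12) = 25
Area = |Σ|/2 = 12.5.
Net area = 129 − 12.5 = 116.5.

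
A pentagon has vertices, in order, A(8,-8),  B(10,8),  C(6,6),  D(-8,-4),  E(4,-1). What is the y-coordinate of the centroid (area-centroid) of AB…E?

Apply Gauss's area formula. First the cross-terms c_i = x_i·y_{i+1} − x_{i+1}·y_i:
  144, 12, 24, 24, -24  ⇒  2A = 180, A = 90.
Then Σ (y_i + y_{i+1})·c_i = 312, so ȳ = 312 / (6·90) = 26/45.

26/45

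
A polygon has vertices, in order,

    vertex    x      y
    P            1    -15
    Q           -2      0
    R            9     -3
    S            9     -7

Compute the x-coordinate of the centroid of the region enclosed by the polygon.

464/141

Apply the surveyor's formula. First the cross-terms c_i = x_i·y_{i+1} − x_{i+1}·y_i:
  -30, 6, -36, -128  ⇒  2A = -188, A = -94.
Then Σ (x_i + x_{i+1})·c_i = -1856, so x̄ = -1856 / (6·(-94)) = 464/141.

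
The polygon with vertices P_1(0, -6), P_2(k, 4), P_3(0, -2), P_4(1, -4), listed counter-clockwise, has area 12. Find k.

7

The doubled signed area Σ (x_i y_{i+1} − x_{i+1} y_i) is linear in k.
With k=0 it equals -4; the coefficient of k is 4 (from the two edges through P_2).
So 4·k + -4 = 2·12 = 24 ⇒ k = 7.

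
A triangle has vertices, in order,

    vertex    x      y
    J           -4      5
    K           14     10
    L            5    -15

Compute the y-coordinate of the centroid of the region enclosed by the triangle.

Apply Gauss's area formula. First the cross-terms c_i = x_i·y_{i+1} − x_{i+1}·y_i:
  -110, -260, -35  ⇒  2A = -405, A = -202.5.
Then Σ (y_i + y_{i+1})·c_i = 0, so ȳ = 0 / (6·(-202.5)) = 0.

0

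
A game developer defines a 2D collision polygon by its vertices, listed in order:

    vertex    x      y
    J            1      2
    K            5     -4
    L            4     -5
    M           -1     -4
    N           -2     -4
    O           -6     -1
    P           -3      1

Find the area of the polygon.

Apply the shoelace (surveyor's) formula: 2A = Σ (x_i·y_{i+1} − x_{i+1}·y_i), indices taken mod 7.
Σ = (-14) + (-9) + (-21) + (-4) + (-22) + (-9) + (-7) = -86
Area = |Σ|/2 = 43.

43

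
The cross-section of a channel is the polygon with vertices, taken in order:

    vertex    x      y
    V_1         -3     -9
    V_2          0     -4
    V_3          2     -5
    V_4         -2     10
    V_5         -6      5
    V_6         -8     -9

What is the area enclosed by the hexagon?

109.5

Apply the shoelace formula: 2A = Σ (x_i·y_{i+1} − x_{i+1}·y_i), indices taken mod 6.
Cross-terms: 12, 8, 10, 50, 94, 45  ⇒  Σ = 219
Area = |Σ|/2 = 109.5.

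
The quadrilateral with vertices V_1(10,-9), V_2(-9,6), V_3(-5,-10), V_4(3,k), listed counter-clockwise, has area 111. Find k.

Write out the shoelace sum; only the two edges meeting at V_4 involve k:
2·Area = [((-5)·k − 3·(-10)) + (3·(-9) − 10·k)] + 99
       = -15·k + 102 = 222
⇒ k = -8.

-8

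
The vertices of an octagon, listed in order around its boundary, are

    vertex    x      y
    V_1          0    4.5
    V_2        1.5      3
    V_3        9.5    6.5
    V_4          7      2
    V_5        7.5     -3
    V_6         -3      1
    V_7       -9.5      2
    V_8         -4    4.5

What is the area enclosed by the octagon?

Apply the shoelace formula: 2A = Σ (x_i·y_{i+1} − x_{i+1}·y_i), indices taken mod 8.
Σ = (-6.75) + (-18.75) + (-26.5) + (-36) + (-1.5) + (3.5) + (-34.75) + (-18) = -138.75
Area = |Σ|/2 = 69.375.

69.375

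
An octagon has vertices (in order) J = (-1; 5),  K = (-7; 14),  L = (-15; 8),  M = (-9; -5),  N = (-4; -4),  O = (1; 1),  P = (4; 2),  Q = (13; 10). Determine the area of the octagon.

Apply the surveyor's formula: 2A = Σ (x_i·y_{i+1} − x_{i+1}·y_i), indices taken mod 8.
Σ = (21) + (154) + (147) + (16) + (0) + (-2) + (14) + (75) = 425
Area = |Σ|/2 = 212.5.

212.5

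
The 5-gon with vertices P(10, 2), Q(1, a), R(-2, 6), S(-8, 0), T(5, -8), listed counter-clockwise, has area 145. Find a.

The doubled signed area Σ (x_i y_{i+1} − x_{i+1} y_i) is linear in a.
With a=0 it equals 206; the coefficient of a is 12 (from the two edges through Q).
So 12·a + 206 = 2·145 = 290 ⇒ a = 7.

7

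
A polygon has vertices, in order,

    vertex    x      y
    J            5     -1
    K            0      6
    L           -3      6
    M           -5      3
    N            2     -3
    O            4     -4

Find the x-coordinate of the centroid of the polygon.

Apply Gauss's area formula. First the cross-terms c_i = x_i·y_{i+1} − x_{i+1}·y_i:
  30, 18, 21, 9, 4, 16  ⇒  2A = 98, A = 49.
Then Σ (x_i + x_{i+1})·c_i = 69, so x̄ = 69 / (6·49) = 23/98.

23/98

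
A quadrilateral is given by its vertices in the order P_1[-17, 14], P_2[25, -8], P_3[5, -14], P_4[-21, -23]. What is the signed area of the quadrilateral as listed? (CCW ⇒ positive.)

P_1→P_2: (-17)(-8) − (25)(14) = -214
P_2→P_3: (25)(-14) − (5)(-8) = -310
P_3→P_4: (5)(-23) − (-21)(-14) = -409
P_4→P_1: (-21)(14) − (-17)(-23) = -685
Σ = -1618
Signed area = Σ/2 = -809 (negative ⇒ clockwise traversal).

-809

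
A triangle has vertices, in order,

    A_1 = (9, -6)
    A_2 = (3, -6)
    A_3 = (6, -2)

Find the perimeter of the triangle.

16

|A_1A_2| = √((-6)² + (0)²) = √36 = 6
|A_2A_3| = √((3)² + (4)²) = √25 = 5
|A_3A_1| = √((3)² + (-4)²) = √25 = 5
Perimeter = 6 + 5 + 5 = 16.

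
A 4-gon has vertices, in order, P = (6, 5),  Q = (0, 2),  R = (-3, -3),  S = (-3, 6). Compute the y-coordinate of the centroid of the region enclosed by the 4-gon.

47/15

Apply the shoelace (surveyor's) formula. First the cross-terms c_i = x_i·y_{i+1} − x_{i+1}·y_i:
  12, 6, -27, -51  ⇒  2A = -60, A = -30.
Then Σ (y_i + y_{i+1})·c_i = -564, so ȳ = -564 / (6·(-30)) = 47/15.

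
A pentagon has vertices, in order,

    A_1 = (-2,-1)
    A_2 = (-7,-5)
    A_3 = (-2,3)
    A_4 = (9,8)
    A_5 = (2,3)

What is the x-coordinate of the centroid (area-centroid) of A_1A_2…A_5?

-3/7

Apply the surveyor's formula. First the cross-terms c_i = x_i·y_{i+1} − x_{i+1}·y_i:
  3, -31, -43, 11, 4  ⇒  2A = -56, A = -28.
Then Σ (x_i + x_{i+1})·c_i = 72, so x̄ = 72 / (6·(-28)) = -3/7.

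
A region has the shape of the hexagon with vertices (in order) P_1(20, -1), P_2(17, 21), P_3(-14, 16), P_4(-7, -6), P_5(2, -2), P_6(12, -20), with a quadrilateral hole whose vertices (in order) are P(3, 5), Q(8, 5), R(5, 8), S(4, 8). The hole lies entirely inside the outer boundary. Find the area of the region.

Outer boundary:
P_1→P_2: (20)(21) − (17)(-1) = 437
P_2→P_3: (17)(16) − (-14)(21) = 566
P_3→P_4: (-14)(-6) − (-7)(16) = 196
P_4→P_5: (-7)(-2) − (2)(-6) = 26
P_5→P_6: (2)(-20) − (12)(-2) = -16
P_6→P_1: (12)(-1) − (20)(-20) = 388
Σ = 1597
Area = |Σ|/2 = 798.5.
Hole:
P→Q: (3)(5) − (8)(5) = -25
Q→R: (8)(8) − (5)(5) = 39
R→S: (5)(8) − (4)(8) = 8
S→P: (4)(5) − (3)(8) = -4
Σ = 18
Area = |Σ|/2 = 9.
Net area = 798.5 − 9 = 789.5.

789.5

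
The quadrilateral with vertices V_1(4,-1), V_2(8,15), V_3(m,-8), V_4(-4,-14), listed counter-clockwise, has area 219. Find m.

-14

Write out the shoelace sum; only the two edges meeting at V_3 involve m:
2·Area = [(8·(-8) − m·15) + (m·(-14) − (-4)·(-8))] + 128
       = -29·m + 32 = 438
⇒ m = -14.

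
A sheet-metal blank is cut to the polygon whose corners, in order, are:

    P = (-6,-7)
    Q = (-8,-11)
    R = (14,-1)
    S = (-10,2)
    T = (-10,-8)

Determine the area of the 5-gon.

156

Apply Gauss's area formula: 2A = Σ (x_i·y_{i+1} − x_{i+1}·y_i), indices taken mod 5.
P→Q: (-6)(-11) − (-8)(-7) = 10
Q→R: (-8)(-1) − (14)(-11) = 162
R→S: (14)(2) − (-10)(-1) = 18
S→T: (-10)(-8) − (-10)(2) = 100
T→P: (-10)(-7) − (-6)(-8) = 22
Σ = 312
Area = |Σ|/2 = 156.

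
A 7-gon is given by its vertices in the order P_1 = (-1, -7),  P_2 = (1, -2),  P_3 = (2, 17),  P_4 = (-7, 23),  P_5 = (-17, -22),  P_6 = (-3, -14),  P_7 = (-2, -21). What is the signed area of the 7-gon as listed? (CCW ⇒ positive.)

Apply the shoelace (surveyor's) formula: 2A = Σ (x_i·y_{i+1} − x_{i+1}·y_i), indices taken mod 7.
P_1→P_2: (-1)(-2) − (1)(-7) = 9
P_2→P_3: (1)(17) − (2)(-2) = 21
P_3→P_4: (2)(23) − (-7)(17) = 165
P_4→P_5: (-7)(-22) − (-17)(23) = 545
P_5→P_6: (-17)(-14) − (-3)(-22) = 172
P_6→P_7: (-3)(-21) − (-2)(-14) = 35
P_7→P_1: (-2)(-7) − (-1)(-21) = -7
Σ = 940
Signed area = Σ/2 = 470 (positive ⇒ counter-clockwise traversal).

470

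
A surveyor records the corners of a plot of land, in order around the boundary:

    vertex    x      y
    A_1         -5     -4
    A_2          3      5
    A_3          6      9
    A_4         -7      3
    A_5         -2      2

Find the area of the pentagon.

37.5

Σ = (-13) + (-3) + (81) + (-8) + (18) = 75
Area = |Σ|/2 = 37.5.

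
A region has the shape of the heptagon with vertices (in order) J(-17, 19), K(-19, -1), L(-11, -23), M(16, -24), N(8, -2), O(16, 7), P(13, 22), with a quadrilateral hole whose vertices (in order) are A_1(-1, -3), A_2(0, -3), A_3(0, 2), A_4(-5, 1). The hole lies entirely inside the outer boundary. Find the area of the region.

Outer boundary:
Apply the shoelace formula: 2A = Σ (x_i·y_{i+1} − x_{i+1}·y_i), indices taken mod 7.
Σ = (378) + (426) + (632) + (160) + (88) + (261) + (621) = 2566
Area = |Σ|/2 = 1283.
Hole:
Σ = (3) + (0) + (10) + (16) = 29
Area = |Σ|/2 = 14.5.
Net area = 1283 − 14.5 = 1268.5.

1268.5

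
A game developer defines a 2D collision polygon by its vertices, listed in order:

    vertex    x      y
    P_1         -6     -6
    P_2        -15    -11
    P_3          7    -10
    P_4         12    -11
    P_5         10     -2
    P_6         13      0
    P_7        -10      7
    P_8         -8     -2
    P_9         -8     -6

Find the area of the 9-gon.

Apply Gauss's area formula: 2A = Σ (x_i·y_{i+1} − x_{i+1}·y_i), indices taken mod 9.
Cross-terms: -24, 227, 43, 86, 26, 91, 76, 32, 12  ⇒  Σ = 569
Area = |Σ|/2 = 284.5.

284.5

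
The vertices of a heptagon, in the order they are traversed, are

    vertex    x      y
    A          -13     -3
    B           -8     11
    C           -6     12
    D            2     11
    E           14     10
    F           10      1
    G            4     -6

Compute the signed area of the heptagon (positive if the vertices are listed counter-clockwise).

-330.5

Σ = (-167) + (-30) + (-90) + (-134) + (-86) + (-64) + (-90) = -661
Signed area = Σ/2 = -330.5 (negative ⇒ clockwise traversal).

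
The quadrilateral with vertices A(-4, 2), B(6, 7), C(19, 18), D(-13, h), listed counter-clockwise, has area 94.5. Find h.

The doubled signed area Σ (x_i y_{i+1} − x_{i+1} y_i) is linear in h.
With h=0 it equals 143; the coefficient of h is 23 (from the two edges through D).
So 23·h + 143 = 2·94.5 = 189 ⇒ h = 2.

2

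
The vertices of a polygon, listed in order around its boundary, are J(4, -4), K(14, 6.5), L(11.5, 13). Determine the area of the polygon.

Σ = (82) + (107.25) + (-98) = 91.25
Area = |Σ|/2 = 45.625.

45.625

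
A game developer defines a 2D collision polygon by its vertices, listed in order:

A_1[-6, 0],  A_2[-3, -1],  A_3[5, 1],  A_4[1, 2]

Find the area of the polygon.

Apply the shoelace formula: 2A = Σ (x_i·y_{i+1} − x_{i+1}·y_i), indices taken mod 4.
A_1→A_2: (-6)(-1) − (-3)(0) = 6
A_2→A_3: (-3)(1) − (5)(-1) = 2
A_3→A_4: (5)(2) − (1)(1) = 9
A_4→A_1: (1)(0) − (-6)(2) = 12
Σ = 29
Area = |Σ|/2 = 14.5.

14.5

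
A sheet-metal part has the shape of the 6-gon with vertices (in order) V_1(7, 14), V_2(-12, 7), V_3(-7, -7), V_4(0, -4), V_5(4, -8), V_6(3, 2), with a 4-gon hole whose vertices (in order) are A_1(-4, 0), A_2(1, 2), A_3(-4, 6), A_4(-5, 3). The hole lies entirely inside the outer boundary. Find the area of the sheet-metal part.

209

Outer boundary:
Σ = (217) + (133) + (28) + (16) + (32) + (28) = 454
Area = |Σ|/2 = 227.
Hole:
Apply the shoelace (surveyor's) formula: 2A = Σ (x_i·y_{i+1} − x_{i+1}·y_i), indices taken mod 4.
Σ = (-8) + (14) + (18) + (12) = 36
Area = |Σ|/2 = 18.
Net area = 227 − 18 = 209.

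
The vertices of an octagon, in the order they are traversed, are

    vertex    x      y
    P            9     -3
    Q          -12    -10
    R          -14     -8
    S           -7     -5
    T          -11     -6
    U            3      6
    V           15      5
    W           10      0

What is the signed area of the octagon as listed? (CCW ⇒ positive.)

-186

Apply the shoelace (surveyor's) formula: 2A = Σ (x_i·y_{i+1} − x_{i+1}·y_i), indices taken mod 8.
Cross-terms: -126, -44, 14, -13, -48, -75, -50, -30  ⇒  Σ = -372
Signed area = Σ/2 = -186 (negative ⇒ clockwise traversal).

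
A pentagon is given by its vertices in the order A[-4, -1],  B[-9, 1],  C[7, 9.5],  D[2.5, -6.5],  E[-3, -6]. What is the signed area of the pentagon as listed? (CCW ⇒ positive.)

-115.125

Cross-terms: -13, -92.5, -69.25, -34.5, -21  ⇒  Σ = -230.25
Signed area = Σ/2 = -115.125 (negative ⇒ clockwise traversal).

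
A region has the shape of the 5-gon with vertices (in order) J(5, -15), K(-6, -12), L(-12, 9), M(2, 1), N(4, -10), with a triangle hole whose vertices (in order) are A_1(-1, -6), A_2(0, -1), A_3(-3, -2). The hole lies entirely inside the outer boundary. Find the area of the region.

199

Outer boundary:
Apply the shoelace formula: 2A = Σ (x_i·y_{i+1} − x_{i+1}·y_i), indices taken mod 5.
Cross-terms: -150, -198, -30, -24, -10  ⇒  Σ = -412
Area = |Σ|/2 = 206.
Hole:
Apply the shoelace formula: 2A = Σ (x_i·y_{i+1} − x_{i+1}·y_i), indices taken mod 3.
A_1→A_2: (-1)(-1) − (0)(-6) = 1
A_2→A_3: (0)(-2) − (-3)(-1) = -3
A_3→A_1: (-3)(-6) − (-1)(-2) = 16
Σ = 14
Area = |Σ|/2 = 7.
Net area = 206 − 7 = 199.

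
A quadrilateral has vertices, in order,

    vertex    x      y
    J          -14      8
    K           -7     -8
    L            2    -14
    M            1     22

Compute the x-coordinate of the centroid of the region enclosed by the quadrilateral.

-502/123

Apply Gauss's area formula. First the cross-terms c_i = x_i·y_{i+1} − x_{i+1}·y_i:
  168, 114, 58, 316  ⇒  2A = 656, A = 328.
Then Σ (x_i + x_{i+1})·c_i = -8032, so x̄ = -8032 / (6·328) = -502/123.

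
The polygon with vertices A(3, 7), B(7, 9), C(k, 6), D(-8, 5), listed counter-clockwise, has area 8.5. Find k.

-5

Write out the shoelace sum; only the two edges meeting at C involve k:
2·Area = [(7·6 − k·9) + (k·5 − (-8)·6)] + -93
       = -4·k + -3 = 17
⇒ k = -5.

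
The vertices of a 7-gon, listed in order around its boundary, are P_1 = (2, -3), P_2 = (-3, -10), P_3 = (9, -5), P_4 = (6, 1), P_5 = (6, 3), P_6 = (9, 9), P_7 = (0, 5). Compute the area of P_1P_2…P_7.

Apply Gauss's area formula: 2A = Σ (x_i·y_{i+1} − x_{i+1}·y_i), indices taken mod 7.
Σ = (-29) + (105) + (39) + (12) + (27) + (45) + (-10) = 189
Area = |Σ|/2 = 94.5.

94.5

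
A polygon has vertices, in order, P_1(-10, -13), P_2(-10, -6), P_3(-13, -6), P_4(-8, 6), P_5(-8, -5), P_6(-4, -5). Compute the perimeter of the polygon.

48

|P_1P_2| = √((0)² + (7)²) = √49 = 7
|P_2P_3| = √((-3)² + (0)²) = √9 = 3
|P_3P_4| = √((5)² + (12)²) = √169 = 13
|P_4P_5| = √((0)² + (-11)²) = √121 = 11
|P_5P_6| = √((4)² + (0)²) = √16 = 4
|P_6P_1| = √((-6)² + (-8)²) = √100 = 10
Perimeter = 7 + 3 + 13 + 11 + 4 + 10 = 48.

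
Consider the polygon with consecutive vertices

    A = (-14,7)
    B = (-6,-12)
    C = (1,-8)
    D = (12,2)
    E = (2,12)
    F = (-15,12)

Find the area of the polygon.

387.5

Cross-terms: 210, 60, 98, 140, 204, 63  ⇒  Σ = 775
Area = |Σ|/2 = 387.5.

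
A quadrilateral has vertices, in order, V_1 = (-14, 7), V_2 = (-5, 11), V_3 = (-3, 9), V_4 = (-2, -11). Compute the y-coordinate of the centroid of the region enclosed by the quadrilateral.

151/62

Apply the shoelace formula. First the cross-terms c_i = x_i·y_{i+1} − x_{i+1}·y_i:
  -119, -12, 51, -168  ⇒  2A = -248, A = -124.
Then Σ (y_i + y_{i+1})·c_i = -1812, so ȳ = -1812 / (6·(-124)) = 151/62.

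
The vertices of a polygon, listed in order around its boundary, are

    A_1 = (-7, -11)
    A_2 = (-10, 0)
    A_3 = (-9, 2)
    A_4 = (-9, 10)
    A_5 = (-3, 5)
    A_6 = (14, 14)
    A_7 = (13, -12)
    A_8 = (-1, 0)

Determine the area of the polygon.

Σ = (-110) + (-20) + (-72) + (-15) + (-112) + (-350) + (-12) + (11) = -680
Area = |Σ|/2 = 340.

340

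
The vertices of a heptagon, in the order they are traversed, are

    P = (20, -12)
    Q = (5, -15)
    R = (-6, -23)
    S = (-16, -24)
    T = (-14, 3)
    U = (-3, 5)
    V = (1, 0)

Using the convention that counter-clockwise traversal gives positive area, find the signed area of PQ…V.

Apply the shoelace (surveyor's) formula: 2A = Σ (x_i·y_{i+1} − x_{i+1}·y_i), indices taken mod 7.
Cross-terms: -240, -205, -224, -384, -61, -5, -12  ⇒  Σ = -1131
Signed area = Σ/2 = -565.5 (negative ⇒ clockwise traversal).

-565.5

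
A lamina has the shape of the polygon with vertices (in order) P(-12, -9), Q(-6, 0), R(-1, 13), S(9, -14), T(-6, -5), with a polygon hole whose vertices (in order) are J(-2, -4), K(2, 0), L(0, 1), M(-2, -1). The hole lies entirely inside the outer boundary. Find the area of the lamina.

Outer boundary:
Apply the surveyor's formula: 2A = Σ (x_i·y_{i+1} − x_{i+1}·y_i), indices taken mod 5.
Cross-terms: -54, -78, -103, -129, -6  ⇒  Σ = -370
Area = |Σ|/2 = 185.
Hole:
Apply the shoelace formula: 2A = Σ (x_i·y_{i+1} − x_{i+1}·y_i), indices taken mod 4.
Σ = (8) + (2) + (2) + (6) = 18
Area = |Σ|/2 = 9.
Net area = 185 − 9 = 176.

176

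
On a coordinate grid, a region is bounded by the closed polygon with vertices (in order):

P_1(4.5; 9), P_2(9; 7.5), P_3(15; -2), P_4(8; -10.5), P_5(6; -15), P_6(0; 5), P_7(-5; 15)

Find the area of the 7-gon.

216.875

Cross-terms: -47.25, -130.5, -141.5, -57, 30, 25, -112.5  ⇒  Σ = -433.75
Area = |Σ|/2 = 216.875.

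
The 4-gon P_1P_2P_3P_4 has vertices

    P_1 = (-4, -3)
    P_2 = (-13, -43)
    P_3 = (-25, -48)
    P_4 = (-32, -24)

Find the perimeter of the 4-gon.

|P_1P_2| = √((-9)² + (-40)²) = √1681 = 41
|P_2P_3| = √((-12)² + (-5)²) = √169 = 13
|P_3P_4| = √((-7)² + (24)²) = √625 = 25
|P_4P_1| = √((28)² + (21)²) = √1225 = 35
Perimeter = 41 + 13 + 25 + 35 = 114.

114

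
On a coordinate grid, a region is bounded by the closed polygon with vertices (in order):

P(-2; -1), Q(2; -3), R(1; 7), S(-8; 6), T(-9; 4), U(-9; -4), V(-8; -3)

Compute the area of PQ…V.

89

Apply Gauss's area formula: 2A = Σ (x_i·y_{i+1} − x_{i+1}·y_i), indices taken mod 7.
P→Q: (-2)(-3) − (2)(-1) = 8
Q→R: (2)(7) − (1)(-3) = 17
R→S: (1)(6) − (-8)(7) = 62
S→T: (-8)(4) − (-9)(6) = 22
T→U: (-9)(-4) − (-9)(4) = 72
U→V: (-9)(-3) − (-8)(-4) = -5
V→P: (-8)(-1) − (-2)(-3) = 2
Σ = 178
Area = |Σ|/2 = 89.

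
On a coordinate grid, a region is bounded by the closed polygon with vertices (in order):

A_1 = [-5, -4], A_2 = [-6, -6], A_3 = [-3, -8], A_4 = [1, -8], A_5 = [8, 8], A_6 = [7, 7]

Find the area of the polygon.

A_1→A_2: (-5)(-6) − (-6)(-4) = 6
A_2→A_3: (-6)(-8) − (-3)(-6) = 30
A_3→A_4: (-3)(-8) − (1)(-8) = 32
A_4→A_5: (1)(8) − (8)(-8) = 72
A_5→A_6: (8)(7) − (7)(8) = 0
A_6→A_1: (7)(-4) − (-5)(7) = 7
Σ = 147
Area = |Σ|/2 = 73.5.

73.5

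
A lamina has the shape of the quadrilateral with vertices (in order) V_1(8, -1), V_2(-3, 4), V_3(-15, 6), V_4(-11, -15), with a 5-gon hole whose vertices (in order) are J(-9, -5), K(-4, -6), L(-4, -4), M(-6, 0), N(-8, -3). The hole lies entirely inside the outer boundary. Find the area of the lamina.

Outer boundary:
Σ = (29) + (42) + (291) + (131) = 493
Area = |Σ|/2 = 246.5.
Hole:
Apply Gauss's area formula: 2A = Σ (x_i·y_{i+1} − x_{i+1}·y_i), indices taken mod 5.
Σ = (34) + (-8) + (-24) + (18) + (13) = 33
Area = |Σ|/2 = 16.5.
Net area = 246.5 − 16.5 = 230.

230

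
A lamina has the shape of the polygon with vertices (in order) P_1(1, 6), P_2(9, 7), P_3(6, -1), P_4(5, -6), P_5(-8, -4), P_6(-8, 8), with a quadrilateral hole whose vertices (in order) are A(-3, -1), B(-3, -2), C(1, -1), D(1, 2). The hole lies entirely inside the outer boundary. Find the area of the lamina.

Outer boundary:
Σ = (-47) + (-51) + (-31) + (-68) + (-96) + (-56) = -349
Area = |Σ|/2 = 174.5.
Hole:
Σ = (3) + (5) + (3) + (5) = 16
Area = |Σ|/2 = 8.
Net area = 174.5 − 8 = 166.5.

166.5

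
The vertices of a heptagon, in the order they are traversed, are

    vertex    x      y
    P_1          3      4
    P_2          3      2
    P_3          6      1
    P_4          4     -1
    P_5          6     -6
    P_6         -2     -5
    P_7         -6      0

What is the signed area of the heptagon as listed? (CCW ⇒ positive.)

-69.5

Apply the shoelace (surveyor's) formula: 2A = Σ (x_i·y_{i+1} − x_{i+1}·y_i), indices taken mod 7.
Σ = (-6) + (-9) + (-10) + (-18) + (-42) + (-30) + (-24) = -139
Signed area = Σ/2 = -69.5 (negative ⇒ clockwise traversal).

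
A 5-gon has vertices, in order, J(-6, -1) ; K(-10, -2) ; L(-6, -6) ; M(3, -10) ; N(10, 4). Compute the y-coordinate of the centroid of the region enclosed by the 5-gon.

Apply the shoelace formula. First the cross-terms c_i = x_i·y_{i+1} − x_{i+1}·y_i:
  2, 48, 78, 112, 14  ⇒  2A = 254, A = 127.
Then Σ (y_i + y_{i+1})·c_i = -2268, so ȳ = -2268 / (6·127) = -378/127.

-378/127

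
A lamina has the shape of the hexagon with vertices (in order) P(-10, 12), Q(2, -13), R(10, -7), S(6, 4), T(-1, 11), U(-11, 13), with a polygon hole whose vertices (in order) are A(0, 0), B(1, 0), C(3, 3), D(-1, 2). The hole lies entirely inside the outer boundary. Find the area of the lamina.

234

Outer boundary:
Apply the shoelace (surveyor's) formula: 2A = Σ (x_i·y_{i+1} − x_{i+1}·y_i), indices taken mod 6.
P→Q: (-10)(-13) − (2)(12) = 106
Q→R: (2)(-7) − (10)(-13) = 116
R→S: (10)(4) − (6)(-7) = 82
S→T: (6)(11) − (-1)(4) = 70
T→U: (-1)(13) − (-11)(11) = 108
U→P: (-11)(12) − (-10)(13) = -2
Σ = 480
Area = |Σ|/2 = 240.
Hole:
A→B: (0)(0) − (1)(0) = 0
B→C: (1)(3) − (3)(0) = 3
C→D: (3)(2) − (-1)(3) = 9
D→A: (-1)(0) − (0)(2) = 0
Σ = 12
Area = |Σ|/2 = 6.
Net area = 240 − 6 = 234.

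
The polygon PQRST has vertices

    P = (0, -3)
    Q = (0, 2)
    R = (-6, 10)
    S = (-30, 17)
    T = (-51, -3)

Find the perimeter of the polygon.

120

|PQ| = √((0)² + (5)²) = √25 = 5
|QR| = √((-6)² + (8)²) = √100 = 10
|RS| = √((-24)² + (7)²) = √625 = 25
|ST| = √((-21)² + (-20)²) = √841 = 29
|TP| = √((51)² + (0)²) = √2601 = 51
Perimeter = 5 + 10 + 25 + 29 + 51 = 120.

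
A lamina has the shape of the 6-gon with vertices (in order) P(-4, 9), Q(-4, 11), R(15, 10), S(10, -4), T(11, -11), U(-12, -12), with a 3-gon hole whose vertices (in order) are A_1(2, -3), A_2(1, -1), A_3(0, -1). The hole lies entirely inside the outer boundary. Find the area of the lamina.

428.5

Outer boundary:
Σ = (-8) + (-205) + (-160) + (-66) + (-264) + (-156) = -859
Area = |Σ|/2 = 429.5.
Hole:
Σ = (1) + (-1) + (2) = 2
Area = |Σ|/2 = 1.
Net area = 429.5 − 1 = 428.5.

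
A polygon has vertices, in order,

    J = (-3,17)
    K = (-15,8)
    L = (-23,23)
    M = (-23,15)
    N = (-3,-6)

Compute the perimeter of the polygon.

92

|JK| = √((-12)² + (-9)²) = √225 = 15
|KL| = √((-8)² + (15)²) = √289 = 17
|LM| = √((0)² + (-8)²) = √64 = 8
|MN| = √((20)² + (-21)²) = √841 = 29
|NJ| = √((0)² + (23)²) = √529 = 23
Perimeter = 15 + 17 + 8 + 29 + 23 = 92.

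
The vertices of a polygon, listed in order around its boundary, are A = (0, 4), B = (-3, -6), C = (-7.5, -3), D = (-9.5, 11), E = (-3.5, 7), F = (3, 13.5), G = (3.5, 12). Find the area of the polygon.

Apply Gauss's area formula: 2A = Σ (x_i·y_{i+1} − x_{i+1}·y_i), indices taken mod 7.
Σ = (12) + (-36) + (-111) + (-28) + (-68.25) + (-11.25) + (14) = -228.5
Area = |Σ|/2 = 114.25.

114.25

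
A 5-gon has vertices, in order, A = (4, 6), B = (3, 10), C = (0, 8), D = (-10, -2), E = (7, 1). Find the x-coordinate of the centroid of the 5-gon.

-1/3

Apply the shoelace formula. First the cross-terms c_i = x_i·y_{i+1} − x_{i+1}·y_i:
  22, 24, 80, 4, 38  ⇒  2A = 168, A = 84.
Then Σ (x_i + x_{i+1})·c_i = -168, so x̄ = -168 / (6·84) = -1/3.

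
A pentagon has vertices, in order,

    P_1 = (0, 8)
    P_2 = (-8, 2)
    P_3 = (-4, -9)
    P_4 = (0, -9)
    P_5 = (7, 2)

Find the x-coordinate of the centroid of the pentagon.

Apply the shoelace (surveyor's) formula. First the cross-terms c_i = x_i·y_{i+1} − x_{i+1}·y_i:
  64, 80, 36, 63, 56  ⇒  2A = 299, A = 149.5.
Then Σ (x_i + x_{i+1})·c_i = -783, so x̄ = -783 / (6·149.5) = -261/299.

-261/299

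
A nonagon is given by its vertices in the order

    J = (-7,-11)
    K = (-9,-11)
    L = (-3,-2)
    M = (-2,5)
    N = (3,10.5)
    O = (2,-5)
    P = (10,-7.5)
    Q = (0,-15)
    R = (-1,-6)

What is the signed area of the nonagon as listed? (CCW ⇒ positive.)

Apply the shoelace (surveyor's) formula: 2A = Σ (x_i·y_{i+1} − x_{i+1}·y_i), indices taken mod 9.
J→K: (-7)(-11) − (-9)(-11) = -22
K→L: (-9)(-2) − (-3)(-11) = -15
L→M: (-3)(5) − (-2)(-2) = -19
M→N: (-2)(10.5) − (3)(5) = -36
N→O: (3)(-5) − (2)(10.5) = -36
O→P: (2)(-7.5) − (10)(-5) = 35
P→Q: (10)(-15) − (0)(-7.5) = -150
Q→R: (0)(-6) − (-1)(-15) = -15
R→J: (-1)(-11) − (-7)(-6) = -31
Σ = -289
Signed area = Σ/2 = -144.5 (negative ⇒ clockwise traversal).

-144.5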